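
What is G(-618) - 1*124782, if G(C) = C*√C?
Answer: -124782 - 618*I*√618 ≈ -1.2478e+5 - 15363.0*I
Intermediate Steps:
G(C) = C^(3/2)
G(-618) - 1*124782 = (-618)^(3/2) - 1*124782 = -618*I*√618 - 124782 = -124782 - 618*I*√618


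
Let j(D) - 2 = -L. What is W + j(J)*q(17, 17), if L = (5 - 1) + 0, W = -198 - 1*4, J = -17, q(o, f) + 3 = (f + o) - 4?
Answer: -256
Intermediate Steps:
q(o, f) = -7 + f + o (q(o, f) = -3 + ((f + o) - 4) = -3 + (-4 + f + o) = -7 + f + o)
W = -202 (W = -198 - 4 = -202)
L = 4 (L = 4 + 0 = 4)
j(D) = -2 (j(D) = 2 - 1*4 = 2 - 4 = -2)
W + j(J)*q(17, 17) = -202 - 2*(-7 + 17 + 17) = -202 - 2*27 = -202 - 54 = -256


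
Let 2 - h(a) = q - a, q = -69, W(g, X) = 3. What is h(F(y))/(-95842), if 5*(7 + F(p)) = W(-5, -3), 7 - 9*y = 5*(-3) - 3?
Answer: -323/479210 ≈ -0.00067403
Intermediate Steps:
y = 25/9 (y = 7/9 - (5*(-3) - 3)/9 = 7/9 - (-15 - 3)/9 = 7/9 - ⅑*(-18) = 7/9 + 2 = 25/9 ≈ 2.7778)
F(p) = -32/5 (F(p) = -7 + (⅕)*3 = -7 + ⅗ = -32/5)
h(a) = 71 + a (h(a) = 2 - (-69 - a) = 2 + (69 + a) = 71 + a)
h(F(y))/(-95842) = (71 - 32/5)/(-95842) = (323/5)*(-1/95842) = -323/479210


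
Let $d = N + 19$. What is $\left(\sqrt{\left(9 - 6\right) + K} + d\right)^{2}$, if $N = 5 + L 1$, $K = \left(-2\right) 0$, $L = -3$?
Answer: $\left(21 + \sqrt{3}\right)^{2} \approx 516.75$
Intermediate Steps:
$K = 0$
$N = 2$ ($N = 5 - 3 = 2$)
$d = 21$ ($d = 2 + 19 = 21$)
$\left(\sqrt{\left(9 - 6\right) + K} + d\right)^{2} = \left(\sqrt{\left(9 - 6\right) + 0} + 21\right)^{2} = \left(\sqrt{3 + 0} + 21\right)^{2} = \left(\sqrt{3} + 21\right)^{2} = \left(21 + \sqrt{3}\right)^{2}$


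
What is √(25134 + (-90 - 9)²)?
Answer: √34935 ≈ 186.91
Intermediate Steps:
√(25134 + (-90 - 9)²) = √(25134 + (-99)²) = √(25134 + 9801) = √34935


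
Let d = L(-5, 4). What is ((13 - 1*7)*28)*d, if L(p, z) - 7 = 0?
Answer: 1176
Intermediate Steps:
L(p, z) = 7 (L(p, z) = 7 + 0 = 7)
d = 7
((13 - 1*7)*28)*d = ((13 - 1*7)*28)*7 = ((13 - 7)*28)*7 = (6*28)*7 = 168*7 = 1176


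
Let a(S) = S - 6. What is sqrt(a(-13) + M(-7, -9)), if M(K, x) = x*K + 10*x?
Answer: I*sqrt(46) ≈ 6.7823*I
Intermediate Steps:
a(S) = -6 + S
M(K, x) = 10*x + K*x (M(K, x) = K*x + 10*x = 10*x + K*x)
sqrt(a(-13) + M(-7, -9)) = sqrt((-6 - 13) - 9*(10 - 7)) = sqrt(-19 - 9*3) = sqrt(-19 - 27) = sqrt(-46) = I*sqrt(46)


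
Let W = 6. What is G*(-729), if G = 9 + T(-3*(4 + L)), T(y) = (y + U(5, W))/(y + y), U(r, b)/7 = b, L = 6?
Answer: -32076/5 ≈ -6415.2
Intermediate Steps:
U(r, b) = 7*b
T(y) = (42 + y)/(2*y) (T(y) = (y + 7*6)/(y + y) = (y + 42)/((2*y)) = (42 + y)*(1/(2*y)) = (42 + y)/(2*y))
G = 44/5 (G = 9 + (42 - 3*(4 + 6))/(2*((-3*(4 + 6)))) = 9 + (42 - 3*10)/(2*((-3*10))) = 9 + (½)*(42 - 30)/(-30) = 9 + (½)*(-1/30)*12 = 9 - ⅕ = 44/5 ≈ 8.8000)
G*(-729) = (44/5)*(-729) = -32076/5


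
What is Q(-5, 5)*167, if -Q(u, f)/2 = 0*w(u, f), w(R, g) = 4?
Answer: 0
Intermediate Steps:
Q(u, f) = 0 (Q(u, f) = -0*4 = -2*0 = 0)
Q(-5, 5)*167 = 0*167 = 0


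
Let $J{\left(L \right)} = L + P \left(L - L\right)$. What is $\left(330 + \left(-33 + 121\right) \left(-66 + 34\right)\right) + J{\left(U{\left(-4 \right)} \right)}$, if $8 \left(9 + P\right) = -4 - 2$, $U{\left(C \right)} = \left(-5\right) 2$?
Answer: $-2496$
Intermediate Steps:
$U{\left(C \right)} = -10$
$P = - \frac{39}{4}$ ($P = -9 + \frac{-4 - 2}{8} = -9 + \frac{1}{8} \left(-6\right) = -9 - \frac{3}{4} = - \frac{39}{4} \approx -9.75$)
$J{\left(L \right)} = L$ ($J{\left(L \right)} = L - \frac{39 \left(L - L\right)}{4} = L - 0 = L + 0 = L$)
$\left(330 + \left(-33 + 121\right) \left(-66 + 34\right)\right) + J{\left(U{\left(-4 \right)} \right)} = \left(330 + \left(-33 + 121\right) \left(-66 + 34\right)\right) - 10 = \left(330 + 88 \left(-32\right)\right) - 10 = \left(330 - 2816\right) - 10 = -2486 - 10 = -2496$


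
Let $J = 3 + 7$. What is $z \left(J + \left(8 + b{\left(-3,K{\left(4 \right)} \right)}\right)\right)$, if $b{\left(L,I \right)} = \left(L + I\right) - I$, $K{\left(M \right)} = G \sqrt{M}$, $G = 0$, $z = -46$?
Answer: $-690$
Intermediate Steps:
$K{\left(M \right)} = 0$ ($K{\left(M \right)} = 0 \sqrt{M} = 0$)
$J = 10$
$b{\left(L,I \right)} = L$ ($b{\left(L,I \right)} = \left(I + L\right) - I = L$)
$z \left(J + \left(8 + b{\left(-3,K{\left(4 \right)} \right)}\right)\right) = - 46 \left(10 + \left(8 - 3\right)\right) = - 46 \left(10 + 5\right) = \left(-46\right) 15 = -690$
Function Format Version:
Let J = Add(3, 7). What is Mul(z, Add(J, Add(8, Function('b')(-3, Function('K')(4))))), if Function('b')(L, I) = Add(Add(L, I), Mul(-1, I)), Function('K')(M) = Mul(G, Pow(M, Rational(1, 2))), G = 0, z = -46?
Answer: -690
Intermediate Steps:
Function('K')(M) = 0 (Function('K')(M) = Mul(0, Pow(M, Rational(1, 2))) = 0)
J = 10
Function('b')(L, I) = L (Function('b')(L, I) = Add(Add(I, L), Mul(-1, I)) = L)
Mul(z, Add(J, Add(8, Function('b')(-3, Function('K')(4))))) = Mul(-46, Add(10, Add(8, -3))) = Mul(-46, Add(10, 5)) = Mul(-46, 15) = -690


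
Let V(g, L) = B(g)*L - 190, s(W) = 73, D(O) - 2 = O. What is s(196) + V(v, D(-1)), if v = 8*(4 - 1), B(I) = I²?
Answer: 459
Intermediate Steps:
D(O) = 2 + O
v = 24 (v = 8*3 = 24)
V(g, L) = -190 + L*g² (V(g, L) = g²*L - 190 = L*g² - 190 = -190 + L*g²)
s(196) + V(v, D(-1)) = 73 + (-190 + (2 - 1)*24²) = 73 + (-190 + 1*576) = 73 + (-190 + 576) = 73 + 386 = 459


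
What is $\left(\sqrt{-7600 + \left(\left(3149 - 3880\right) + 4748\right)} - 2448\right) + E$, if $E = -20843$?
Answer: $-23291 + i \sqrt{3583} \approx -23291.0 + 59.858 i$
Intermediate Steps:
$\left(\sqrt{-7600 + \left(\left(3149 - 3880\right) + 4748\right)} - 2448\right) + E = \left(\sqrt{-7600 + \left(\left(3149 - 3880\right) + 4748\right)} - 2448\right) - 20843 = \left(\sqrt{-7600 + \left(-731 + 4748\right)} - 2448\right) - 20843 = \left(\sqrt{-7600 + 4017} - 2448\right) - 20843 = \left(\sqrt{-3583} - 2448\right) - 20843 = \left(i \sqrt{3583} - 2448\right) - 20843 = \left(-2448 + i \sqrt{3583}\right) - 20843 = -23291 + i \sqrt{3583}$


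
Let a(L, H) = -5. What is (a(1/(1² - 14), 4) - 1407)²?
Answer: 1993744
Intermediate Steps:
(a(1/(1² - 14), 4) - 1407)² = (-5 - 1407)² = (-1412)² = 1993744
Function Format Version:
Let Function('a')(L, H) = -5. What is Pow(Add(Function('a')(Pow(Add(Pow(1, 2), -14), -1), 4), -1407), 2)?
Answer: 1993744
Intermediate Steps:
Pow(Add(Function('a')(Pow(Add(Pow(1, 2), -14), -1), 4), -1407), 2) = Pow(Add(-5, -1407), 2) = Pow(-1412, 2) = 1993744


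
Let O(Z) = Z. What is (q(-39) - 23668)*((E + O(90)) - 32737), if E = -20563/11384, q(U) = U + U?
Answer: 4412885532603/5692 ≈ 7.7528e+8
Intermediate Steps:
q(U) = 2*U
E = -20563/11384 (E = -20563*1/11384 = -20563/11384 ≈ -1.8063)
(q(-39) - 23668)*((E + O(90)) - 32737) = (2*(-39) - 23668)*((-20563/11384 + 90) - 32737) = (-78 - 23668)*(1003997/11384 - 32737) = -23746*(-371674011/11384) = 4412885532603/5692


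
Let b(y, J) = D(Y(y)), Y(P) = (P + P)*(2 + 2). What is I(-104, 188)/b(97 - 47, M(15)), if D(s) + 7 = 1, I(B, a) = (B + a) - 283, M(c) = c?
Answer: 199/6 ≈ 33.167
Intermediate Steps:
Y(P) = 8*P (Y(P) = (2*P)*4 = 8*P)
I(B, a) = -283 + B + a
D(s) = -6 (D(s) = -7 + 1 = -6)
b(y, J) = -6
I(-104, 188)/b(97 - 47, M(15)) = (-283 - 104 + 188)/(-6) = -199*(-⅙) = 199/6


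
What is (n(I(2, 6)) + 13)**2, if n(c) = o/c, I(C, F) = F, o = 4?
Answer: 1681/9 ≈ 186.78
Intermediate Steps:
n(c) = 4/c
(n(I(2, 6)) + 13)**2 = (4/6 + 13)**2 = (4*(1/6) + 13)**2 = (2/3 + 13)**2 = (41/3)**2 = 1681/9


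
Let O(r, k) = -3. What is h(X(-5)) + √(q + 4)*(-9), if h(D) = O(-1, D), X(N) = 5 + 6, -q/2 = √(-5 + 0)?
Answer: -3 - 9*√(4 - 2*I*√5) ≈ -23.125 + 9.0*I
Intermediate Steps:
q = -2*I*√5 (q = -2*√(-5 + 0) = -2*I*√5 ≈ -4.4721*I)
X(N) = 11
h(D) = -3
h(X(-5)) + √(q + 4)*(-9) = -3 + √(-2*I*√5 + 4)*(-9) = -3 + √(4 - 2*I*√5)*(-9) = -3 - 9*√(4 - 2*I*√5)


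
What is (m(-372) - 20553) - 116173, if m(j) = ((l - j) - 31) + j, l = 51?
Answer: -136706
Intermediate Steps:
m(j) = 20 (m(j) = ((51 - j) - 31) + j = (20 - j) + j = 20)
(m(-372) - 20553) - 116173 = (20 - 20553) - 116173 = -20533 - 116173 = -136706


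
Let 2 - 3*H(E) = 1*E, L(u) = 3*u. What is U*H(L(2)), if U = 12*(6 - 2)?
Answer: -64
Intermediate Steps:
U = 48 (U = 12*4 = 48)
H(E) = ⅔ - E/3
U*H(L(2)) = 48*(⅔ - 2) = 48*(-4/3) = -64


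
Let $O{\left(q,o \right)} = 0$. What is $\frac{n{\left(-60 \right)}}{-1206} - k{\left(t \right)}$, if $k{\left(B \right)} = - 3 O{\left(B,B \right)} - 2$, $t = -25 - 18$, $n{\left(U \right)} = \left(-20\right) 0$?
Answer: $2$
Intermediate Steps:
$n{\left(U \right)} = 0$
$t = -43$
$k{\left(B \right)} = -2$ ($k{\left(B \right)} = \left(-3\right) 0 - 2 = 0 - 2 = -2$)
$\frac{n{\left(-60 \right)}}{-1206} - k{\left(t \right)} = \frac{0}{-1206} - -2 = 0 \left(- \frac{1}{1206}\right) + 2 = 0 + 2 = 2$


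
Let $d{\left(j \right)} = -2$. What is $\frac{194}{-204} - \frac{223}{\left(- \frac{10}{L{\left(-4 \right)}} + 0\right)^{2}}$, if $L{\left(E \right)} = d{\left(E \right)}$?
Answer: $- \frac{25171}{2550} \approx -9.871$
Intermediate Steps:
$L{\left(E \right)} = -2$
$\frac{194}{-204} - \frac{223}{\left(- \frac{10}{L{\left(-4 \right)}} + 0\right)^{2}} = \frac{194}{-204} - \frac{223}{\left(- \frac{10}{-2} + 0\right)^{2}} = 194 \left(- \frac{1}{204}\right) - \frac{223}{\left(\left(-10\right) \left(- \frac{1}{2}\right) + 0\right)^{2}} = - \frac{97}{102} - \frac{223}{\left(5 + 0\right)^{2}} = - \frac{97}{102} - \frac{223}{5^{2}} = - \frac{97}{102} - \frac{223}{25} = - \frac{25171}{2550}$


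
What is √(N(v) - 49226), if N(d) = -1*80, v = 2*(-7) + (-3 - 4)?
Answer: I*√49306 ≈ 222.05*I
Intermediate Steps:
v = -21 (v = -14 - 7 = -21)
N(d) = -80
√(N(v) - 49226) = √(-80 - 49226) = √(-49306) = I*√49306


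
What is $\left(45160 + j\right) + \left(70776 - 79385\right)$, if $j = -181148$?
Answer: $-144597$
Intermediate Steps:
$\left(45160 + j\right) + \left(70776 - 79385\right) = \left(45160 - 181148\right) + \left(70776 - 79385\right) = -135988 - 8609 = -144597$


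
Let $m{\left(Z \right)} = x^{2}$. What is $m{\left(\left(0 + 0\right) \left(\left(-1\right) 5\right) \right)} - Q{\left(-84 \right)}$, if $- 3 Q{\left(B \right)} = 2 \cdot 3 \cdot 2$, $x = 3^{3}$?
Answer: $733$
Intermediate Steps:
$x = 27$
$m{\left(Z \right)} = 729$ ($m{\left(Z \right)} = 27^{2} = 729$)
$Q{\left(B \right)} = -4$ ($Q{\left(B \right)} = - \frac{2 \cdot 3 \cdot 2}{3} = - \frac{6 \cdot 2}{3} = \left(- \frac{1}{3}\right) 12 = -4$)
$m{\left(\left(0 + 0\right) \left(\left(-1\right) 5\right) \right)} - Q{\left(-84 \right)} = 729 - -4 = 729 + 4 = 733$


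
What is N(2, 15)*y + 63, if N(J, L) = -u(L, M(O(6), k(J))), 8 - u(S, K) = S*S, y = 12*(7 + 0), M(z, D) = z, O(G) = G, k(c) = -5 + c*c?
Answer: 18291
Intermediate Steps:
k(c) = -5 + c²
y = 84 (y = 12*7 = 84)
u(S, K) = 8 - S² (u(S, K) = 8 - S*S = 8 - S²)
N(J, L) = -8 + L² (N(J, L) = -(8 - L²) = -8 + L²)
N(2, 15)*y + 63 = (-8 + 15²)*84 + 63 = (-8 + 225)*84 + 63 = 217*84 + 63 = 18228 + 63 = 18291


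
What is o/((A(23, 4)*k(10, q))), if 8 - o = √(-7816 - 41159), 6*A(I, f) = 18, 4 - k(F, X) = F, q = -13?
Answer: -4/9 + 5*I*√1959/18 ≈ -0.44444 + 12.295*I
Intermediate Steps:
k(F, X) = 4 - F
A(I, f) = 3 (A(I, f) = (⅙)*18 = 3)
o = 8 - 5*I*√1959 (o = 8 - √(-7816 - 41159) = 8 - √(-48975) = 8 - 5*I*√1959 ≈ 8.0 - 221.3*I)
o/((A(23, 4)*k(10, q))) = (8 - 5*I*√1959)/((3*(4 - 1*10))) = (8 - 5*I*√1959)/((3*(4 - 10))) = (8 - 5*I*√1959)/((3*(-6))) = (8 - 5*I*√1959)/(-18) = (8 - 5*I*√1959)*(-1/18) = -4/9 + 5*I*√1959/18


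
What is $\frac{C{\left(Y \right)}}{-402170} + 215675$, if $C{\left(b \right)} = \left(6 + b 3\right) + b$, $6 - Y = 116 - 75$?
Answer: $\frac{43369007442}{201085} \approx 2.1568 \cdot 10^{5}$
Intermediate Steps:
$Y = -35$ ($Y = 6 - \left(116 - 75\right) = 6 - 41 = -35$)
$C{\left(b \right)} = 6 + 4 b$ ($C{\left(b \right)} = \left(6 + 3 b\right) + b = 6 + 4 b$)
$\frac{C{\left(Y \right)}}{-402170} + 215675 = \frac{6 + 4 \left(-35\right)}{-402170} + 215675 = \left(6 - 140\right) \left(- \frac{1}{402170}\right) + 215675 = \left(-134\right) \left(- \frac{1}{402170}\right) + 215675 = \frac{67}{201085} + 215675 = \frac{43369007442}{201085}$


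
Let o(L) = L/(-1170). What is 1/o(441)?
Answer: -130/49 ≈ -2.6531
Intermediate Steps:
o(L) = -L/1170 (o(L) = L*(-1/1170) = -L/1170)
1/o(441) = 1/(-1/1170*441) = 1/(-49/130) = -130/49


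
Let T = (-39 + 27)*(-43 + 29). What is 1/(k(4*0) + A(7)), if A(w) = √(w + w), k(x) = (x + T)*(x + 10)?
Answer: 120/201599 - √14/2822386 ≈ 0.00059392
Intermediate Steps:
T = 168 (T = -12*(-14) = 168)
k(x) = (10 + x)*(168 + x) (k(x) = (x + 168)*(x + 10) = (168 + x)*(10 + x) = (10 + x)*(168 + x))
A(w) = √2*√w (A(w) = √(2*w) = √2*√w)
1/(k(4*0) + A(7)) = 1/((1680 + (4*0)² + 178*(4*0)) + √2*√7) = 1/((1680 + 0² + 178*0) + √14) = 1/((1680 + 0 + 0) + √14) = 1/(1680 + √14)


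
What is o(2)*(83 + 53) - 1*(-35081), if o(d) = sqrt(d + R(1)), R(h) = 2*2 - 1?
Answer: 35081 + 136*sqrt(5) ≈ 35385.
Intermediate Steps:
R(h) = 3 (R(h) = 4 - 1 = 3)
o(d) = sqrt(3 + d) (o(d) = sqrt(d + 3) = sqrt(3 + d))
o(2)*(83 + 53) - 1*(-35081) = sqrt(3 + 2)*(83 + 53) - 1*(-35081) = sqrt(5)*136 + 35081 = 136*sqrt(5) + 35081 = 35081 + 136*sqrt(5)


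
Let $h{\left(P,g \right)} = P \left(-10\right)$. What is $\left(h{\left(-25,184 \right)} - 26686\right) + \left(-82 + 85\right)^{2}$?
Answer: $-26427$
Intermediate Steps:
$h{\left(P,g \right)} = - 10 P$
$\left(h{\left(-25,184 \right)} - 26686\right) + \left(-82 + 85\right)^{2} = \left(\left(-10\right) \left(-25\right) - 26686\right) + \left(-82 + 85\right)^{2} = \left(250 - 26686\right) + 3^{2} = -26436 + 9 = -26427$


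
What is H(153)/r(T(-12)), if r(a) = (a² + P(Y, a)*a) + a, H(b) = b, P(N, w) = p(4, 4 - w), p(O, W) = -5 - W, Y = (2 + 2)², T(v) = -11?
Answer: 51/110 ≈ 0.46364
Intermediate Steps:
Y = 16 (Y = 4² = 16)
P(N, w) = -9 + w (P(N, w) = -5 - (4 - w) = -5 + (-4 + w) = -9 + w)
r(a) = a + a² + a*(-9 + a) (r(a) = (a² + (-9 + a)*a) + a = (a² + a*(-9 + a)) + a = a + a² + a*(-9 + a))
H(153)/r(T(-12)) = 153/((2*(-11)*(-4 - 11))) = 153/((2*(-11)*(-15))) = 153/330 = 153*(1/330) = 51/110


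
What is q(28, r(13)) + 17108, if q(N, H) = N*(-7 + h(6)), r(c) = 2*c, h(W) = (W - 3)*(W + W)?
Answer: 17920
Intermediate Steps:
h(W) = 2*W*(-3 + W) (h(W) = (-3 + W)*(2*W) = 2*W*(-3 + W))
q(N, H) = 29*N (q(N, H) = N*(-7 + 2*6*(-3 + 6)) = N*(-7 + 2*6*3) = N*(-7 + 36) = N*29 = 29*N)
q(28, r(13)) + 17108 = 29*28 + 17108 = 812 + 17108 = 17920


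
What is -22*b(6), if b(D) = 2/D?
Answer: -22/3 ≈ -7.3333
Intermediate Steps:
-22*b(6) = -44/6 = -22*⅓ = -22/3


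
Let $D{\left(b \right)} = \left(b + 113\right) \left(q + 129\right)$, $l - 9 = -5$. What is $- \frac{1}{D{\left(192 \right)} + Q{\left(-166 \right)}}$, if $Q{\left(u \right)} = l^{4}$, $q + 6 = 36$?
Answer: $- \frac{1}{48751} \approx -2.0512 \cdot 10^{-5}$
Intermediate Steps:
$q = 30$ ($q = -6 + 36 = 30$)
$l = 4$ ($l = 9 - 5 = 4$)
$Q{\left(u \right)} = 256$ ($Q{\left(u \right)} = 4^{4} = 256$)
$D{\left(b \right)} = 17967 + 159 b$ ($D{\left(b \right)} = \left(b + 113\right) \left(30 + 129\right) = \left(113 + b\right) 159 = 17967 + 159 b$)
$- \frac{1}{D{\left(192 \right)} + Q{\left(-166 \right)}} = - \frac{1}{\left(17967 + 159 \cdot 192\right) + 256} = - \frac{1}{\left(17967 + 30528\right) + 256} = - \frac{1}{48495 + 256} = - \frac{1}{48751}$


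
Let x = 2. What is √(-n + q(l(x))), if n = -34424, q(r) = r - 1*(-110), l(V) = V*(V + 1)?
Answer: 2*√8635 ≈ 185.85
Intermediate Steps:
l(V) = V*(1 + V)
q(r) = 110 + r (q(r) = r + 110 = 110 + r)
√(-n + q(l(x))) = √(-1*(-34424) + (110 + 2*(1 + 2))) = √(34424 + (110 + 2*3)) = √(34424 + (110 + 6)) = √(34424 + 116) = √34540 = 2*√8635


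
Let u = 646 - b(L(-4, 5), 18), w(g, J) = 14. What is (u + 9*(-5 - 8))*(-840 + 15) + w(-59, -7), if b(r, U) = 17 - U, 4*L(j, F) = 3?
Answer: -437236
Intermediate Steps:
L(j, F) = ¾ (L(j, F) = (¼)*3 = ¾)
u = 647 (u = 646 - (17 - 1*18) = 646 - (17 - 18) = 646 - 1*(-1) = 646 + 1 = 647)
(u + 9*(-5 - 8))*(-840 + 15) + w(-59, -7) = (647 + 9*(-5 - 8))*(-840 + 15) + 14 = (647 + 9*(-13))*(-825) + 14 = (647 - 117)*(-825) + 14 = 530*(-825) + 14 = -437250 + 14 = -437236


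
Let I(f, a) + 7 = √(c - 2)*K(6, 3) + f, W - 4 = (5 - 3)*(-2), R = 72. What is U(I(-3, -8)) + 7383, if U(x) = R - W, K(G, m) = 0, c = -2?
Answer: 7455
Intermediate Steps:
W = 0 (W = 4 + (5 - 3)*(-2) = 4 + 2*(-2) = 4 - 4 = 0)
I(f, a) = -7 + f (I(f, a) = -7 + (√(-2 - 2)*0 + f) = -7 + (√(-4)*0 + f) = -7 + ((2*I)*0 + f) = -7 + (0 + f) = -7 + f)
U(x) = 72 (U(x) = 72 - 1*0 = 72 + 0 = 72)
U(I(-3, -8)) + 7383 = 72 + 7383 = 7455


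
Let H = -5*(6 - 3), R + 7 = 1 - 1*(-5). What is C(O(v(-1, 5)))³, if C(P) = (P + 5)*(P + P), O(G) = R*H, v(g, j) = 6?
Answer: 216000000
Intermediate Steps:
R = -1 (R = -7 + (1 - 1*(-5)) = -7 + (1 + 5) = -7 + 6 = -1)
H = -15 (H = -5*3 = -15)
O(G) = 15 (O(G) = -1*(-15) = 15)
C(P) = 2*P*(5 + P) (C(P) = (5 + P)*(2*P) = 2*P*(5 + P))
C(O(v(-1, 5)))³ = (2*15*(5 + 15))³ = (2*15*20)³ = 600³ = 216000000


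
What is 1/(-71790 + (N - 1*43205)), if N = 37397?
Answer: -1/77598 ≈ -1.2887e-5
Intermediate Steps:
1/(-71790 + (N - 1*43205)) = 1/(-71790 + (37397 - 1*43205)) = 1/(-71790 + (37397 - 43205)) = 1/(-71790 - 5808) = 1/(-77598) = -1/77598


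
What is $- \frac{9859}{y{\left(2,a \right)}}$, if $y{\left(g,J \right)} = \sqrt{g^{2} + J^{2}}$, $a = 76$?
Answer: $- \frac{9859 \sqrt{5}}{170} \approx -129.68$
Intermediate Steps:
$y{\left(g,J \right)} = \sqrt{J^{2} + g^{2}}$
$- \frac{9859}{y{\left(2,a \right)}} = - \frac{9859}{\sqrt{76^{2} + 2^{2}}} = - \frac{9859}{\sqrt{5776 + 4}} = - \frac{9859}{\sqrt{5780}} = - \frac{9859}{34 \sqrt{5}} = - 9859 \frac{\sqrt{5}}{170} = - \frac{9859 \sqrt{5}}{170}$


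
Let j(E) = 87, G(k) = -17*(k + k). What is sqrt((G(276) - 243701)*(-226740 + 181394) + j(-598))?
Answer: sqrt(11476392497) ≈ 1.0713e+5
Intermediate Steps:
G(k) = -34*k
sqrt((G(276) - 243701)*(-226740 + 181394) + j(-598)) = sqrt((-34*276 - 243701)*(-226740 + 181394) + 87) = sqrt((-9384 - 243701)*(-45346) + 87) = sqrt(-253085*(-45346) + 87) = sqrt(11476392410 + 87) = sqrt(11476392497)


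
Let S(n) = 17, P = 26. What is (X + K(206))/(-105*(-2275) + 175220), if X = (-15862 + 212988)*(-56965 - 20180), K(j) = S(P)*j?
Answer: -15207281768/414095 ≈ -36724.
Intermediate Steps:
K(j) = 17*j
X = -15207285270 (X = 197126*(-77145) = -15207285270)
(X + K(206))/(-105*(-2275) + 175220) = (-15207285270 + 17*206)/(-105*(-2275) + 175220) = (-15207285270 + 3502)/(238875 + 175220) = -15207281768/414095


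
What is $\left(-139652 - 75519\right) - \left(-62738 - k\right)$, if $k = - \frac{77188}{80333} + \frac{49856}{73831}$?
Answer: $- \frac{904091835139239}{5931065723} \approx -1.5243 \cdot 10^{5}$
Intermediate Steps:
$k = - \frac{1693785180}{5931065723}$ ($k = \left(-77188\right) \frac{1}{80333} + 49856 \cdot \frac{1}{73831} = - \frac{77188}{80333} + \frac{49856}{73831} = - \frac{1693785180}{5931065723} \approx -0.28558$)
$\left(-139652 - 75519\right) - \left(-62738 - k\right) = \left(-139652 - 75519\right) - \left(-62738 - - \frac{1693785180}{5931065723}\right) = \left(-139652 - 75519\right) - \left(-62738 + \frac{1693785180}{5931065723}\right) = -215171 - - \frac{372101507544394}{5931065723} = -215171 + \frac{372101507544394}{5931065723} = - \frac{904091835139239}{5931065723}$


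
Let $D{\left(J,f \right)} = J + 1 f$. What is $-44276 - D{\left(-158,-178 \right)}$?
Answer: $-43940$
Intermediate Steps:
$D{\left(J,f \right)} = J + f$
$-44276 - D{\left(-158,-178 \right)} = -44276 - \left(-158 - 178\right) = -44276 - -336 = -44276 + 336 = -43940$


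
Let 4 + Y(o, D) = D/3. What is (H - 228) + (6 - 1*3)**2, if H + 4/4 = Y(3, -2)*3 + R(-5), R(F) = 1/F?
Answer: -1171/5 ≈ -234.20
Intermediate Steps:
R(F) = 1/F
Y(o, D) = -4 + D/3
H = -76/5 (H = -1 + ((-4 + (1/3)*(-2))*3 + 1/(-5)) = -1 + ((-4 - 2/3)*3 - 1/5) = -1 + (-14/3*3 - 1/5) = -1 + (-14 - 1/5) = -1 - 71/5 = -76/5 ≈ -15.200)
(H - 228) + (6 - 1*3)**2 = (-76/5 - 228) + (6 - 1*3)**2 = -1216/5 + (6 - 3)**2 = -1216/5 + 3**2 = -1216/5 + 9 = -1171/5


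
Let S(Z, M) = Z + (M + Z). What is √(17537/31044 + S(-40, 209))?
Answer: √184712397/1194 ≈ 11.383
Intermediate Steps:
S(Z, M) = M + 2*Z
√(17537/31044 + S(-40, 209)) = √(17537/31044 + (209 + 2*(-40))) = √(17537*(1/31044) + (209 - 80)) = √(1349/2388 + 129) = √(309401/2388) = √184712397/1194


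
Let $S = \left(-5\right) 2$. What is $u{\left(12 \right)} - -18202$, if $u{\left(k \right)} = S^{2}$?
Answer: $18302$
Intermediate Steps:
$S = -10$
$u{\left(k \right)} = 100$ ($u{\left(k \right)} = \left(-10\right)^{2} = 100$)
$u{\left(12 \right)} - -18202 = 100 - -18202 = 100 + 18202 = 18302$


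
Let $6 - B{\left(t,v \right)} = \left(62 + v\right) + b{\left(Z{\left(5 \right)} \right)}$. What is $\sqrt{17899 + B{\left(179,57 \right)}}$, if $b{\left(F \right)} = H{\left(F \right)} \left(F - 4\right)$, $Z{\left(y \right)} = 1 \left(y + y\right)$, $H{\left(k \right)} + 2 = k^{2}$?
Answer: $\sqrt{17198} \approx 131.14$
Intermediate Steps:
$H{\left(k \right)} = -2 + k^{2}$
$Z{\left(y \right)} = 2 y$ ($Z{\left(y \right)} = 1 \cdot 2 y = 2 y$)
$b{\left(F \right)} = \left(-4 + F\right) \left(-2 + F^{2}\right)$ ($b{\left(F \right)} = \left(-2 + F^{2}\right) \left(F - 4\right) = \left(-2 + F^{2}\right) \left(-4 + F\right) = \left(-4 + F\right) \left(-2 + F^{2}\right)$)
$B{\left(t,v \right)} = -644 - v$ ($B{\left(t,v \right)} = 6 - \left(\left(62 + v\right) + \left(-4 + 2 \cdot 5\right) \left(-2 + \left(2 \cdot 5\right)^{2}\right)\right) = 6 - \left(\left(62 + v\right) + \left(-4 + 10\right) \left(-2 + 10^{2}\right)\right) = 6 - \left(\left(62 + v\right) + 6 \left(-2 + 100\right)\right) = 6 - \left(\left(62 + v\right) + 6 \cdot 98\right) = 6 - \left(\left(62 + v\right) + 588\right) = 6 - \left(650 + v\right) = -644 - v$)
$\sqrt{17899 + B{\left(179,57 \right)}} = \sqrt{17899 - 701} = \sqrt{17198}$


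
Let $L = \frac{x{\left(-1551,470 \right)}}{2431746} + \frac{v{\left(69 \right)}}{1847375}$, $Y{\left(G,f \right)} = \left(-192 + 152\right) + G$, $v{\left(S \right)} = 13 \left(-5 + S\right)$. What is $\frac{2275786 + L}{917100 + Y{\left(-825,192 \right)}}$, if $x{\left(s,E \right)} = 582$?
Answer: $\frac{1703936647002216737}{686007556638864375} \approx 2.4838$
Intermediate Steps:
$v{\left(S \right)} = -65 + 13 S$
$Y{\left(G,f \right)} = -40 + G$
$L = \frac{516397487}{748724461125}$ ($L = \frac{582}{2431746} + \frac{-65 + 13 \cdot 69}{1847375} = 582 \cdot \frac{1}{2431746} + \left(-65 + 897\right) \frac{1}{1847375} = \frac{97}{405291} + 832 \cdot \frac{1}{1847375} = \frac{97}{405291} + \frac{832}{1847375} = \frac{516397487}{748724461125} \approx 0.0006897$)
$\frac{2275786 + L}{917100 + Y{\left(-825,192 \right)}} = \frac{2275786 + \frac{516397487}{748724461125}}{917100 - 865} = \frac{1703936647002216737}{748724461125 \left(917100 - 865\right)} = \frac{1703936647002216737}{748724461125 \cdot 916235} = \frac{1703936647002216737}{748724461125} \cdot \frac{1}{916235} = \frac{1703936647002216737}{686007556638864375}$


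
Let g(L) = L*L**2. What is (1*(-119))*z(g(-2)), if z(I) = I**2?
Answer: -7616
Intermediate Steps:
g(L) = L**3
(1*(-119))*z(g(-2)) = (1*(-119))*((-2)**3)**2 = -119*(-8)**2 = -119*64 = -7616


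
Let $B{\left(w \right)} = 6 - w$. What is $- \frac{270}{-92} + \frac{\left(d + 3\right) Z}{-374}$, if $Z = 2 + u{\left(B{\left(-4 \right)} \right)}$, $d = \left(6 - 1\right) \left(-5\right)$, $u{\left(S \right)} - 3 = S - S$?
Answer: $\frac{2525}{782} \approx 3.2289$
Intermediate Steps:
$u{\left(S \right)} = 3$ ($u{\left(S \right)} = 3 + \left(S - S\right) = 3 + 0 = 3$)
$d = -25$ ($d = 5 \left(-5\right) = -25$)
$Z = 5$ ($Z = 2 + 3 = 5$)
$- \frac{270}{-92} + \frac{\left(d + 3\right) Z}{-374} = - \frac{270}{-92} + \frac{\left(-25 + 3\right) 5}{-374} = \left(-270\right) \left(- \frac{1}{92}\right) + \left(-22\right) 5 \left(- \frac{1}{374}\right) = \frac{135}{46} - - \frac{5}{17} = \frac{135}{46} + \frac{5}{17} = \frac{2525}{782}$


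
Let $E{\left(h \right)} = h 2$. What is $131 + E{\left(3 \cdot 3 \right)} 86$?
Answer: $1679$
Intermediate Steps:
$E{\left(h \right)} = 2 h$
$131 + E{\left(3 \cdot 3 \right)} 86 = 131 + 2 \cdot 3 \cdot 3 \cdot 86 = 131 + 2 \cdot 9 \cdot 86 = 131 + 18 \cdot 86 = 131 + 1548 = 1679$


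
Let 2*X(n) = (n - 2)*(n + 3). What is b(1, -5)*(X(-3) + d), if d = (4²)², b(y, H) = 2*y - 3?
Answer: -256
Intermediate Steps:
b(y, H) = -3 + 2*y
X(n) = (-2 + n)*(3 + n)/2 (X(n) = ((n - 2)*(n + 3))/2 = ((-2 + n)*(3 + n))/2 = (-2 + n)*(3 + n)/2)
d = 256 (d = 16² = 256)
b(1, -5)*(X(-3) + d) = (-3 + 2*1)*((-3 + (½)*(-3) + (½)*(-3)²) + 256) = (-3 + 2)*((-3 - 3/2 + (½)*9) + 256) = -((-3 - 3/2 + 9/2) + 256) = -(0 + 256) = -1*256 = -256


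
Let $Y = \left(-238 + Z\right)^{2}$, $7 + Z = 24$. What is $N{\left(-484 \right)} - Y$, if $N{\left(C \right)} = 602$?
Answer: $-48239$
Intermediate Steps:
$Z = 17$ ($Z = -7 + 24 = 17$)
$Y = 48841$ ($Y = \left(-238 + 17\right)^{2} = \left(-221\right)^{2} = 48841$)
$N{\left(-484 \right)} - Y = 602 - 48841 = -48239$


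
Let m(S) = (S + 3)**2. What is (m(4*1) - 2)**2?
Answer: 2209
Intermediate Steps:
m(S) = (3 + S)**2
(m(4*1) - 2)**2 = ((3 + 4*1)**2 - 2)**2 = ((3 + 4)**2 - 2)**2 = (7**2 - 2)**2 = (49 - 2)**2 = 47**2 = 2209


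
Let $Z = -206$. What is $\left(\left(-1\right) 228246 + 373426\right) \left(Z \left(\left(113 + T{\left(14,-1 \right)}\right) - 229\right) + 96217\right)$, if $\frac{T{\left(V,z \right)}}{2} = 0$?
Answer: $17438005340$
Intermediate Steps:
$T{\left(V,z \right)} = 0$ ($T{\left(V,z \right)} = 2 \cdot 0 = 0$)
$\left(\left(-1\right) 228246 + 373426\right) \left(Z \left(\left(113 + T{\left(14,-1 \right)}\right) - 229\right) + 96217\right) = \left(\left(-1\right) 228246 + 373426\right) \left(- 206 \left(\left(113 + 0\right) - 229\right) + 96217\right) = \left(-228246 + 373426\right) \left(- 206 \left(113 - 229\right) + 96217\right) = 145180 \left(\left(-206\right) \left(-116\right) + 96217\right) = 145180 \left(23896 + 96217\right) = 145180 \cdot 120113 = 17438005340$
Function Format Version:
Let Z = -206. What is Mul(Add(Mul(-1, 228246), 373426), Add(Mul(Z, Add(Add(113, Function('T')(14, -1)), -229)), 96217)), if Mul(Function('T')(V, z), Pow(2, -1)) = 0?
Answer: 17438005340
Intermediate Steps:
Function('T')(V, z) = 0 (Function('T')(V, z) = Mul(2, 0) = 0)
Mul(Add(Mul(-1, 228246), 373426), Add(Mul(Z, Add(Add(113, Function('T')(14, -1)), -229)), 96217)) = Mul(Add(Mul(-1, 228246), 373426), Add(Mul(-206, Add(Add(113, 0), -229)), 96217)) = Mul(Add(-228246, 373426), Add(Mul(-206, Add(113, -229)), 96217)) = Mul(145180, Add(Mul(-206, -116), 96217)) = Mul(145180, Add(23896, 96217)) = Mul(145180, 120113) = 17438005340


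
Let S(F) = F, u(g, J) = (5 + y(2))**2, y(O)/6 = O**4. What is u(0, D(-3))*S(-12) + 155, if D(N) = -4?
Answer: -122257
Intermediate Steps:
y(O) = 6*O**4
u(g, J) = 10201 (u(g, J) = (5 + 6*2**4)**2 = (5 + 6*16)**2 = (5 + 96)**2 = 101**2 = 10201)
u(0, D(-3))*S(-12) + 155 = 10201*(-12) + 155 = -122412 + 155 = -122257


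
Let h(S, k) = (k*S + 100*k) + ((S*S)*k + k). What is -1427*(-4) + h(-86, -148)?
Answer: -1091120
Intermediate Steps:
h(S, k) = 101*k + S*k + k*S**2 (h(S, k) = (S*k + 100*k) + (S**2*k + k) = (100*k + S*k) + (k*S**2 + k) = (100*k + S*k) + (k + k*S**2) = 101*k + S*k + k*S**2)
-1427*(-4) + h(-86, -148) = -1427*(-4) - 148*(101 - 86 + (-86)**2) = 5708 - 148*(101 - 86 + 7396) = 5708 - 148*7411 = 5708 - 1096828 = -1091120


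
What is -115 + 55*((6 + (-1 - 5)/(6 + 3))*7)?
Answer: 5815/3 ≈ 1938.3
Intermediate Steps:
-115 + 55*((6 + (-1 - 5)/(6 + 3))*7) = -115 + 55*((6 - 6/9)*7) = -115 + 55*((6 - 6*⅑)*7) = -115 + 55*((6 - ⅔)*7) = -115 + 55*((16/3)*7) = -115 + 55*(112/3) = -115 + 6160/3 = 5815/3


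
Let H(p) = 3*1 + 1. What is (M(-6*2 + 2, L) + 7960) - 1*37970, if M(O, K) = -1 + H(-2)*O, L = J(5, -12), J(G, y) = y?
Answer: -30051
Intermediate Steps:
L = -12
H(p) = 4 (H(p) = 3 + 1 = 4)
M(O, K) = -1 + 4*O
(M(-6*2 + 2, L) + 7960) - 1*37970 = ((-1 + 4*(-6*2 + 2)) + 7960) - 1*37970 = ((-1 + 4*(-12 + 2)) + 7960) - 37970 = ((-1 + 4*(-10)) + 7960) - 37970 = ((-1 - 40) + 7960) - 37970 = (-41 + 7960) - 37970 = 7919 - 37970 = -30051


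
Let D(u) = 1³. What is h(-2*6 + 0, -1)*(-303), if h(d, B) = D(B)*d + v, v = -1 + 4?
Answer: 2727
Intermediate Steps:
D(u) = 1
v = 3
h(d, B) = 3 + d (h(d, B) = 1*d + 3 = d + 3 = 3 + d)
h(-2*6 + 0, -1)*(-303) = (3 + (-2*6 + 0))*(-303) = (3 + (-12 + 0))*(-303) = (3 - 12)*(-303) = -9*(-303) = 2727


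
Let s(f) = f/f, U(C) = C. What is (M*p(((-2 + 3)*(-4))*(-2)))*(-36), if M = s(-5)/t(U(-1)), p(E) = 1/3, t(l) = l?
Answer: 12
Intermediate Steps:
p(E) = ⅓
s(f) = 1
M = -1 (M = 1/(-1) = 1*(-1) = -1)
(M*p(((-2 + 3)*(-4))*(-2)))*(-36) = -1*⅓*(-36) = -⅓*(-36) = 12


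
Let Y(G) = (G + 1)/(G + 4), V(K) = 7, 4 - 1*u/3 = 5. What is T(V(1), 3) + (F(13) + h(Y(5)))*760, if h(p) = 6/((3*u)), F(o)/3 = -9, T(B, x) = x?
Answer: -63071/3 ≈ -21024.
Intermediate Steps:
u = -3 (u = 12 - 3*5 = 12 - 15 = -3)
Y(G) = (1 + G)/(4 + G)
F(o) = -27 (F(o) = 3*(-9) = -27)
h(p) = -⅔ (h(p) = 6/((3*(-3))) = 6/(-9) = 6*(-⅑) = -⅔)
T(V(1), 3) + (F(13) + h(Y(5)))*760 = 3 + (-27 - ⅔)*760 = 3 - 83/3*760 = 3 - 63080/3 = -63071/3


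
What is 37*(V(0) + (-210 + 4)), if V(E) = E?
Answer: -7622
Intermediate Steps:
37*(V(0) + (-210 + 4)) = 37*(0 + (-210 + 4)) = 37*(0 - 206) = 37*(-206) = -7622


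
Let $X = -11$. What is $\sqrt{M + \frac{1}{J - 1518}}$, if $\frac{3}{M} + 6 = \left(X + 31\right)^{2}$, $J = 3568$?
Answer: $\frac{2 \sqrt{3303493}}{40385} \approx 0.090011$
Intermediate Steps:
$M = \frac{3}{394}$ ($M = \frac{3}{-6 + \left(-11 + 31\right)^{2}} = \frac{3}{-6 + 20^{2}} = \frac{3}{-6 + 400} = \frac{3}{394} \approx 0.0076142$)
$\sqrt{M + \frac{1}{J - 1518}} = \sqrt{\frac{3}{394} + \frac{1}{3568 - 1518}} = \sqrt{\frac{3}{394} + \frac{1}{2050}} = \sqrt{\frac{1636}{201925}} = \frac{2 \sqrt{3303493}}{40385}$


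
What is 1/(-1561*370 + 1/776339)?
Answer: -776339/448390116229 ≈ -1.7314e-6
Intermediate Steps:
1/(-1561*370 + 1/776339) = 1/(-577570 + 1/776339) = 1/(-448390116229/776339) = -776339/448390116229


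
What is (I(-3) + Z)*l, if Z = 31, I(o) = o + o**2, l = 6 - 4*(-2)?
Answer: 518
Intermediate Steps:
l = 14 (l = 6 + 8 = 14)
(I(-3) + Z)*l = (-3*(1 - 3) + 31)*14 = (-3*(-2) + 31)*14 = (6 + 31)*14 = 37*14 = 518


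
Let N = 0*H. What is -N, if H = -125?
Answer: 0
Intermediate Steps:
N = 0 (N = 0*(-125) = 0)
-N = -1*0 = 0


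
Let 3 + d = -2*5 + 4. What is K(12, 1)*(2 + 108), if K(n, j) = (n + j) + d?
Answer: 440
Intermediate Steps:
d = -9 (d = -3 + (-2*5 + 4) = -3 + (-10 + 4) = -3 - 6 = -9)
K(n, j) = -9 + j + n (K(n, j) = (n + j) - 9 = (j + n) - 9 = -9 + j + n)
K(12, 1)*(2 + 108) = (-9 + 1 + 12)*(2 + 108) = 4*110 = 440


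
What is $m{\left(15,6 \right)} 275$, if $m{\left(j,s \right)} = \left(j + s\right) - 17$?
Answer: $1100$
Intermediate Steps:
$m{\left(j,s \right)} = -17 + j + s$
$m{\left(15,6 \right)} 275 = \left(-17 + 15 + 6\right) 275 = 4 \cdot 275 = 1100$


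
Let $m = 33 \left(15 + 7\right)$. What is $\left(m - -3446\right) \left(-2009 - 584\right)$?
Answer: $-10817996$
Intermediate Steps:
$m = 726$ ($m = 33 \cdot 22 = 726$)
$\left(m - -3446\right) \left(-2009 - 584\right) = \left(726 - -3446\right) \left(-2009 - 584\right) = \left(726 + 3446\right) \left(-2593\right) = 4172 \left(-2593\right) = -10817996$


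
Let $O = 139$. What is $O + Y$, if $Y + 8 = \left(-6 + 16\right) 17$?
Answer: $301$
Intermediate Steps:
$Y = 162$ ($Y = -8 + \left(-6 + 16\right) 17 = -8 + 10 \cdot 17 = -8 + 170 = 162$)
$O + Y = 139 + 162 = 301$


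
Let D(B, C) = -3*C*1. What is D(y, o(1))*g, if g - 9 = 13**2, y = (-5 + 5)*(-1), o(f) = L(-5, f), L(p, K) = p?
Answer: 2670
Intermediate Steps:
o(f) = -5
y = 0 (y = 0*(-1) = 0)
D(B, C) = -3*C
g = 178 (g = 9 + 13**2 = 9 + 169 = 178)
D(y, o(1))*g = -3*(-5)*178 = 15*178 = 2670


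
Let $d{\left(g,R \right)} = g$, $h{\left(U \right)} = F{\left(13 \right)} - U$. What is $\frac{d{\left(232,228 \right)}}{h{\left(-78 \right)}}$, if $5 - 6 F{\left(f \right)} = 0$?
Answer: $\frac{1392}{473} \approx 2.9429$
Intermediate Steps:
$F{\left(f \right)} = \frac{5}{6}$ ($F{\left(f \right)} = \frac{5}{6} - 0 = \frac{5}{6} + 0 = \frac{5}{6}$)
$h{\left(U \right)} = \frac{5}{6} - U$
$\frac{d{\left(232,228 \right)}}{h{\left(-78 \right)}} = \frac{232}{\frac{5}{6} - -78} = \frac{232}{\frac{5}{6} + 78} = \frac{232}{\frac{473}{6}} = 232 \cdot \frac{6}{473} = \frac{1392}{473}$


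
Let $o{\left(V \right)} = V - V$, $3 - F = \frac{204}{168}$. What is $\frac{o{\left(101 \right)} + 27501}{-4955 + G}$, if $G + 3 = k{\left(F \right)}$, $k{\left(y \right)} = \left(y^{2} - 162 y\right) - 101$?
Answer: $- \frac{1796732}{349213} \approx -5.1451$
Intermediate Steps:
$F = \frac{25}{14}$ ($F = 3 - \frac{204}{168} = 3 - 204 \cdot \frac{1}{168} = 3 - \frac{17}{14} = \frac{25}{14} \approx 1.7857$)
$o{\left(V \right)} = 0$
$k{\left(y \right)} = -101 + y^{2} - 162 y$
$G = - \frac{76459}{196}$ ($G = -3 - \left(\frac{2732}{7} - \frac{625}{196}\right) = -3 - \frac{75871}{196} = - \frac{76459}{196} \approx -390.1$)
$\frac{o{\left(101 \right)} + 27501}{-4955 + G} = \frac{0 + 27501}{-4955 - \frac{76459}{196}} = \frac{27501}{- \frac{1047639}{196}} = 27501 \left(- \frac{196}{1047639}\right) = - \frac{1796732}{349213}$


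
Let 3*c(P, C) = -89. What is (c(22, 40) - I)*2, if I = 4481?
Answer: -27064/3 ≈ -9021.3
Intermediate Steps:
c(P, C) = -89/3 (c(P, C) = (⅓)*(-89) = -89/3)
(c(22, 40) - I)*2 = (-89/3 - 1*4481)*2 = (-89/3 - 4481)*2 = -13532/3*2 = -27064/3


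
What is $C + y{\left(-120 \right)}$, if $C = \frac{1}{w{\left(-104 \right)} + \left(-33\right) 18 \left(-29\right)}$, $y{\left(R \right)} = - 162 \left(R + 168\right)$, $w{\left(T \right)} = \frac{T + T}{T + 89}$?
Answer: $- \frac{2010858033}{258598} \approx -7776.0$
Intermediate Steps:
$w{\left(T \right)} = \frac{2 T}{89 + T}$
$y{\left(R \right)} = -27216 - 162 R$ ($y{\left(R \right)} = - 162 \left(168 + R\right) = -27216 - 162 R$)
$C = \frac{15}{258598}$ ($C = \frac{1}{2 \left(-104\right) \frac{1}{89 - 104} + \left(-33\right) 18 \left(-29\right)} = \frac{1}{2 \left(-104\right) \frac{1}{-15} - -17226} = \frac{1}{2 \left(-104\right) \left(- \frac{1}{15}\right) + 17226} = \frac{1}{\frac{208}{15} + 17226} = \frac{1}{\frac{258598}{15}} = \frac{15}{258598} \approx 5.8005 \cdot 10^{-5}$)
$C + y{\left(-120 \right)} = \frac{15}{258598} - 7776 = - \frac{2010858033}{258598}$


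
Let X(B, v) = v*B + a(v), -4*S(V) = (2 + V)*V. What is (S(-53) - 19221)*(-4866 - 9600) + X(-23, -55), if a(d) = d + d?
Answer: 575655081/2 ≈ 2.8783e+8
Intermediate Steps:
S(V) = -V*(2 + V)/4 (S(V) = -(2 + V)*V/4 = -V*(2 + V)/4)
a(d) = 2*d
X(B, v) = 2*v + B*v (X(B, v) = v*B + 2*v = B*v + 2*v = 2*v + B*v)
(S(-53) - 19221)*(-4866 - 9600) + X(-23, -55) = (-¼*(-53)*(2 - 53) - 19221)*(-4866 - 9600) - 55*(2 - 23) = (-¼*(-53)*(-51) - 19221)*(-14466) - 55*(-21) = (-2703/4 - 19221)*(-14466) + 1155 = -79587/4*(-14466) + 1155 = 575652771/2 + 1155 = 575655081/2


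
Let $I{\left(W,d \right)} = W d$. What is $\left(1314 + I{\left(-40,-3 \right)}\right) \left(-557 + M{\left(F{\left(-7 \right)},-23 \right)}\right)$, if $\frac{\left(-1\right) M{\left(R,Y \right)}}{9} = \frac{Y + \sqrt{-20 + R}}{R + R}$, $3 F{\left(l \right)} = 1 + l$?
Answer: $- \frac{1745895}{2} + \frac{6453 i \sqrt{22}}{2} \approx -8.7295 \cdot 10^{5} + 15134.0 i$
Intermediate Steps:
$F{\left(l \right)} = \frac{1}{3} + \frac{l}{3}$ ($F{\left(l \right)} = \frac{1 + l}{3} = \frac{1}{3} + \frac{l}{3}$)
$M{\left(R,Y \right)} = - \frac{9 \left(Y + \sqrt{-20 + R}\right)}{2 R}$ ($M{\left(R,Y \right)} = - 9 \frac{Y + \sqrt{-20 + R}}{R + R} = - 9 \frac{Y + \sqrt{-20 + R}}{2 R} = - \frac{9 \left(Y + \sqrt{-20 + R}\right)}{2 R}$)
$\left(1314 + I{\left(-40,-3 \right)}\right) \left(-557 + M{\left(F{\left(-7 \right)},-23 \right)}\right) = \left(1314 - -120\right) \left(-557 + \frac{9 \left(\left(-1\right) \left(-23\right) - \sqrt{-20 + \left(\frac{1}{3} + \frac{1}{3} \left(-7\right)\right)}\right)}{2 \left(\frac{1}{3} + \frac{1}{3} \left(-7\right)\right)}\right) = \left(1314 + 120\right) \left(-557 + \frac{9 \left(23 - \sqrt{-20 + \left(\frac{1}{3} - \frac{7}{3}\right)}\right)}{2 \left(\frac{1}{3} - \frac{7}{3}\right)}\right) = 1434 \left(-557 + \frac{9 \left(23 - \sqrt{-20 - 2}\right)}{2 \left(-2\right)}\right) = 1434 \left(-557 + \frac{9}{2} \left(- \frac{1}{2}\right) \left(23 - \sqrt{-22}\right)\right) = 1434 \left(-557 + \frac{9}{2} \left(- \frac{1}{2}\right) \left(23 - i \sqrt{22}\right)\right) = 1434 \left(-557 - \left(\frac{207}{4} - \frac{9 i \sqrt{22}}{4}\right)\right) = 1434 \left(- \frac{2435}{4} + \frac{9 i \sqrt{22}}{4}\right) = - \frac{1745895}{2} + \frac{6453 i \sqrt{22}}{2}$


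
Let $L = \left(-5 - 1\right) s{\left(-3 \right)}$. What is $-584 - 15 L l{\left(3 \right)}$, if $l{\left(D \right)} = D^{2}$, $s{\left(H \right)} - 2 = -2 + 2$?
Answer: $1036$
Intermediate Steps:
$s{\left(H \right)} = 2$ ($s{\left(H \right)} = 2 + \left(-2 + 2\right) = 2 + 0 = 2$)
$L = -12$ ($L = \left(-5 - 1\right) 2 = \left(-6\right) 2 = -12$)
$-584 - 15 L l{\left(3 \right)} = -584 - 15 \left(-12\right) 3^{2} = -584 - \left(-180\right) 9 = -584 - -1620 = -584 + 1620 = 1036$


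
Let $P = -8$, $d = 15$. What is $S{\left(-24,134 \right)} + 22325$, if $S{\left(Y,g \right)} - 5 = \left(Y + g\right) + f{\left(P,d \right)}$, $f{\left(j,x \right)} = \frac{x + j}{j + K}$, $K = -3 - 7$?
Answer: $\frac{403913}{18} \approx 22440.0$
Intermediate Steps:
$K = -10$
$f{\left(j,x \right)} = \frac{j + x}{-10 + j}$ ($f{\left(j,x \right)} = \frac{x + j}{j - 10} = \frac{j + x}{-10 + j}$)
$S{\left(Y,g \right)} = \frac{83}{18} + Y + g$ ($S{\left(Y,g \right)} = 5 + \left(\left(Y + g\right) + \frac{-8 + 15}{-10 - 8}\right) = 5 + \left(\left(Y + g\right) + \frac{1}{-18} \cdot 7\right) = 5 - \left(\frac{7}{18} - Y - g\right) = 5 + \left(- \frac{7}{18} + Y + g\right) = \frac{83}{18} + Y + g$)
$S{\left(-24,134 \right)} + 22325 = \left(\frac{83}{18} - 24 + 134\right) + 22325 = \frac{2063}{18} + 22325 = \frac{403913}{18}$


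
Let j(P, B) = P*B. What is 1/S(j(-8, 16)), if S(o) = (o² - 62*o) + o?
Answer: 1/24192 ≈ 4.1336e-5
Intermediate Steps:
j(P, B) = B*P
S(o) = o² - 61*o
1/S(j(-8, 16)) = 1/((16*(-8))*(-61 + 16*(-8))) = 1/(-128*(-61 - 128)) = 1/(-128*(-189)) = 1/24192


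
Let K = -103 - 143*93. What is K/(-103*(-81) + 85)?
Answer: -6701/4214 ≈ -1.5902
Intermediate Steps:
K = -13402 (K = -103 - 13299 = -13402)
K/(-103*(-81) + 85) = -13402/(-103*(-81) + 85) = -13402/(8343 + 85) = -13402/8428 = -13402*1/8428 = -6701/4214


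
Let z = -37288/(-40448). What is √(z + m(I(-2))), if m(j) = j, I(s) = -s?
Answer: √187/8 ≈ 1.7093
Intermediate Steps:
z = 59/64 (z = -37288*(-1/40448) = 59/64 ≈ 0.92188)
√(z + m(I(-2))) = √(59/64 - 1*(-2)) = √(59/64 + 2) = √(187/64) = √187/8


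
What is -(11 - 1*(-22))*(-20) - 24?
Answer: 636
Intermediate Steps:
-(11 - 1*(-22))*(-20) - 24 = -(11 + 22)*(-20) - 24 = -1*33*(-20) - 24 = -33*(-20) - 24 = 660 - 24 = 636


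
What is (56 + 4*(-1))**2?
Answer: 2704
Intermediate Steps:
(56 + 4*(-1))**2 = (56 - 4)**2 = 52**2 = 2704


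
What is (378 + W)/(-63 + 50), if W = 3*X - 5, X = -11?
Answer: -340/13 ≈ -26.154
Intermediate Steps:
W = -38 (W = 3*(-11) - 5 = -33 - 5 = -38)
(378 + W)/(-63 + 50) = (378 - 38)/(-63 + 50) = 340/(-13) = 340*(-1/13) = -340/13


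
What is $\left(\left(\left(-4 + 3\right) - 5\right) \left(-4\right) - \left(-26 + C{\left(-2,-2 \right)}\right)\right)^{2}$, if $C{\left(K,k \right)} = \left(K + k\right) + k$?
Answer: $3136$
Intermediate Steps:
$C{\left(K,k \right)} = K + 2 k$
$\left(\left(\left(-4 + 3\right) - 5\right) \left(-4\right) - \left(-26 + C{\left(-2,-2 \right)}\right)\right)^{2} = \left(\left(\left(-4 + 3\right) - 5\right) \left(-4\right) + \left(26 - \left(-2 + 2 \left(-2\right)\right)\right)\right)^{2} = \left(\left(-1 - 5\right) \left(-4\right) + \left(26 - \left(-2 - 4\right)\right)\right)^{2} = \left(\left(-6\right) \left(-4\right) + \left(26 - -6\right)\right)^{2} = \left(24 + \left(26 + 6\right)\right)^{2} = \left(24 + 32\right)^{2} = 56^{2} = 3136$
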